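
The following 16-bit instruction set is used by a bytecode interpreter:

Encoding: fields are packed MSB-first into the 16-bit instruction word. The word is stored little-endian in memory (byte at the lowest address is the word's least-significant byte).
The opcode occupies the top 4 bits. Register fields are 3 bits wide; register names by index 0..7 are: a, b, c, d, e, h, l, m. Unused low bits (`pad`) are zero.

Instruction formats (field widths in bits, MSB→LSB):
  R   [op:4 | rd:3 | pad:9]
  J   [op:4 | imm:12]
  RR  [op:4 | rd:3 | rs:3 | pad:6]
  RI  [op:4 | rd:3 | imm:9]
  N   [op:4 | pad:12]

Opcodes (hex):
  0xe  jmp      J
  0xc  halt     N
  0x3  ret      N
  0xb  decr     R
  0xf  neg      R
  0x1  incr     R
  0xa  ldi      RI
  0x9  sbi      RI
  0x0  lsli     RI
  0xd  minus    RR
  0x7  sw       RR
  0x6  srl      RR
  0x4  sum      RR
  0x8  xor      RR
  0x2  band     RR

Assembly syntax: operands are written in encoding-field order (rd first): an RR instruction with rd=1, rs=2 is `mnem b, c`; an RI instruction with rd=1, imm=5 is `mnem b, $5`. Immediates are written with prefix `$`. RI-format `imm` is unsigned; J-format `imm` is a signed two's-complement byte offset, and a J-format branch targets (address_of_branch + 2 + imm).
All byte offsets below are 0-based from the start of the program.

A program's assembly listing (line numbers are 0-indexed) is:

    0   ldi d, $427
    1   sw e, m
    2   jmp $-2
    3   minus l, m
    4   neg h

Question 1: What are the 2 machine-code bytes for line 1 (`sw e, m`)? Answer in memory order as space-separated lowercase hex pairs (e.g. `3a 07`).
c0 79

line 1 (sw): pack op=0x7:4|rd=4:3|rs=7:3|pad=0:6 = 0x79c0; little→ c0 79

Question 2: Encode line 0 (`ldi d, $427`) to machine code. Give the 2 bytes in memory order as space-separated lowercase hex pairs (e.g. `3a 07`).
ab a7

line 0 (ldi): pack op=0xa:4|rd=3:3|imm=427:9 = 0xa7ab; little→ ab a7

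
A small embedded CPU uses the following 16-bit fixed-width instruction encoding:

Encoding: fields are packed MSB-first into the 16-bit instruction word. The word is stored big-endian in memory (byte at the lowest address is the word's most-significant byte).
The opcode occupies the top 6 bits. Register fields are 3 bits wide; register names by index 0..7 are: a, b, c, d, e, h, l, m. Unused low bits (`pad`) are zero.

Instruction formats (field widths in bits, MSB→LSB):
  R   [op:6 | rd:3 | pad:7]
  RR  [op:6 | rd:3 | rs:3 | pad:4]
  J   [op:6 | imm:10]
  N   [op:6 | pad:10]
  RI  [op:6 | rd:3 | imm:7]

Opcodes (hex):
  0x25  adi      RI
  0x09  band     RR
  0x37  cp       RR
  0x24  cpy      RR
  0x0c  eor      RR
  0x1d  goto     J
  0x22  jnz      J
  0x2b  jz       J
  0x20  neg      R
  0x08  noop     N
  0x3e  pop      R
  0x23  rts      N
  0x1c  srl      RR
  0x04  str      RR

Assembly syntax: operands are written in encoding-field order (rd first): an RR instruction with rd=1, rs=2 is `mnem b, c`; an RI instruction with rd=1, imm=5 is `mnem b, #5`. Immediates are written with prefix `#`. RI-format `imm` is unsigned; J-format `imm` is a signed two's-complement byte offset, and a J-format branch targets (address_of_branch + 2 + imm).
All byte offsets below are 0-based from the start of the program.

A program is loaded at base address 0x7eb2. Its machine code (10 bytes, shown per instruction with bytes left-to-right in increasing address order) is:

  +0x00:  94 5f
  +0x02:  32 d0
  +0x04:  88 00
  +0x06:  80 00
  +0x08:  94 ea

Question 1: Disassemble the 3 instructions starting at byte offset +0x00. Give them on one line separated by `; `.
off 0x00: read 94 5f as big → 0x945f
  top 6b → 0x25 → adi [RI]
  [9:7] rd=0 = a
  [6:0] imm=95 = #95
off 0x02: read 32 d0 as big → 0x32d0
  top 6b → 0xc → eor [RR]
  [9:7] rd=5 = h
  [6:4] rs=5 = h
off 0x04: read 88 00 as big → 0x8800
  top 6b → 0x22 → jnz [J]
  [9:0] imm=0 = #0

adi a, #95; eor h, h; jnz #0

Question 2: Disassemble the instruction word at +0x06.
neg a

off 0x06: read 80 00 as big → 0x8000
  top 6b → 0x20 → neg [R]
  rd: (w>>7)&0x7=0x0 → a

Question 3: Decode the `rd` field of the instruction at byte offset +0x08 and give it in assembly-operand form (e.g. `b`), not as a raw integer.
off 0x08: read 94 ea as big → 0x94ea
  top 6b → 0x25 → adi [RI]
  rd: (w>>7)&0x7=0x1 → b
  imm: (w>>0)&0x7f=0x6a → #106

b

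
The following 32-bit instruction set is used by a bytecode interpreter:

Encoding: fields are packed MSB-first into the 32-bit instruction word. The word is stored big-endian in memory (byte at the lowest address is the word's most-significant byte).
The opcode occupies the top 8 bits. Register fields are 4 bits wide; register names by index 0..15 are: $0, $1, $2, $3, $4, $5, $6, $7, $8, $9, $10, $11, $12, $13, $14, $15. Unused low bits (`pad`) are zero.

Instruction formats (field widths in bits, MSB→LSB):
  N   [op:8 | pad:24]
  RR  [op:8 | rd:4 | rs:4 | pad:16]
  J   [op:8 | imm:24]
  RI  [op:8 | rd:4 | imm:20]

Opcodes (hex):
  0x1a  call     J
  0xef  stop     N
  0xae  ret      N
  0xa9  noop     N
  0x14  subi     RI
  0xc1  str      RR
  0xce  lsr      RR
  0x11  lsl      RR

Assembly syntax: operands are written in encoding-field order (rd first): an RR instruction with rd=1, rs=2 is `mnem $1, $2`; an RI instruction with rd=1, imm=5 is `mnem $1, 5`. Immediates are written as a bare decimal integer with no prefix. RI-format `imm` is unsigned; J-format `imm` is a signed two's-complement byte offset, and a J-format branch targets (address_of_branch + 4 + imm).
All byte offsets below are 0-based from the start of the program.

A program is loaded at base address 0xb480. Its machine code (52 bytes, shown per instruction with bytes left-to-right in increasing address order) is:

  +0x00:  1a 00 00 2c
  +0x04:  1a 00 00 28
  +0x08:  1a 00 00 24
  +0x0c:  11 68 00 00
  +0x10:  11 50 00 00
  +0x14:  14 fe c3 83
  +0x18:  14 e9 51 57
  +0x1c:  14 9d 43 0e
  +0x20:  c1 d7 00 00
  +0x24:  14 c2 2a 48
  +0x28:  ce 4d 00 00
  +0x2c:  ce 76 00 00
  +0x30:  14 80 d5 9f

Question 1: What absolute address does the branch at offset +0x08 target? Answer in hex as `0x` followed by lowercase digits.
[08] 1a 00 00 24 → 0x1a000024
  top 8b → 0x1a → call [J]
  imm@[23:0]=0x24 ⇒ 36
  target = base 0xb480 + off 0x08 + 4 + imm 36 = 0xb4b0

0xb4b0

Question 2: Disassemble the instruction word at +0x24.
subi $12, 141896

+0x24: 14 c2 2a 48 ⇒ word 0x14c22a48 (big)
  opcode bits[31:24]=0x14: subi/RI
  rd: (w>>20)&0xf=0xc → $12
  imm: (w>>0)&0xfffff=0x22a48 → 141896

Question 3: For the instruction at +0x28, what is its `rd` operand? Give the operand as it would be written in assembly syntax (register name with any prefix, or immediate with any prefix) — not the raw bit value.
$4

[28] ce 4d 00 00 → 0xce4d0000
  op=0xce4d0000>>24=0xce ⇒ lsr (RR)
  rd: (w>>20)&0xf=0x4 → $4
  rs: (w>>16)&0xf=0xd → $13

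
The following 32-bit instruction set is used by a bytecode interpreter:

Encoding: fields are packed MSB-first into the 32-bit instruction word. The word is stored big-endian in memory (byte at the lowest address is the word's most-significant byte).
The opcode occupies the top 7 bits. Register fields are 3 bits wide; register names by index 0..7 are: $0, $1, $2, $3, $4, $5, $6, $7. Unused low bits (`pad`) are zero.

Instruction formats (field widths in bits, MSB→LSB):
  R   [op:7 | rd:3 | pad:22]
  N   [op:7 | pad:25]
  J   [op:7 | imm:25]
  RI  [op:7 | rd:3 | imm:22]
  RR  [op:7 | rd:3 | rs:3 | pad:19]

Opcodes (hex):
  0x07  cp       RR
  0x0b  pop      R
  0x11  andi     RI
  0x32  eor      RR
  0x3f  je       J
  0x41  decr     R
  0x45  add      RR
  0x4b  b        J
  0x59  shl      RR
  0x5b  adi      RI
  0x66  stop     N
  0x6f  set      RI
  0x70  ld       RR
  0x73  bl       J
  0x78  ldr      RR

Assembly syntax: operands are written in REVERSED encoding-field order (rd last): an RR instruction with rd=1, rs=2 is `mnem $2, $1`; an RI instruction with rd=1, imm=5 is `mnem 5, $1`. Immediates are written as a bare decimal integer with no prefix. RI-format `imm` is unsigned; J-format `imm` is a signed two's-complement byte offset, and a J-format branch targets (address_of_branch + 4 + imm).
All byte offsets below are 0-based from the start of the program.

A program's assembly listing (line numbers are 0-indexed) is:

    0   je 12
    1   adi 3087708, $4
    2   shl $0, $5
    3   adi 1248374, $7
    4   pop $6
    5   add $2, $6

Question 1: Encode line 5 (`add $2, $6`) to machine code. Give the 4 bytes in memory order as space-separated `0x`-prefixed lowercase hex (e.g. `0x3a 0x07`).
5. add fields op=0x45:7|rd=6:3|rs=2:3|pad=0:19 → word 8b900000h → 8b 90 00 00

0x8b 0x90 0x00 0x00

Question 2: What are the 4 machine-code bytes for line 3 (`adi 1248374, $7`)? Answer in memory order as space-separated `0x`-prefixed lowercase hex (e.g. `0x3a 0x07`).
0xb7 0xd3 0x0c 0x76

line 3 (adi): pack op=0x5b:7|rd=7:3|imm=1248374:22 = 0xb7d30c76; big→ b7 d3 0c 76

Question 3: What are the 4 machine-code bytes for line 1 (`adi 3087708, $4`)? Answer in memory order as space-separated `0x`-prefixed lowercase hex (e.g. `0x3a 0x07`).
1. adi fields op=0x5b:7|rd=4:3|imm=3087708:22 → word b72f1d5ch → b7 2f 1d 5c

0xb7 0x2f 0x1d 0x5c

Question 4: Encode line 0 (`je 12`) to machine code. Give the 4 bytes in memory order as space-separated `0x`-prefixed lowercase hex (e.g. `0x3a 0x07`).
0x7e 0x00 0x00 0x0c

L0: je op=0x3f:7|imm=12:25 ⇒ 0x7e00000c ⇒ big 7e 00 00 0c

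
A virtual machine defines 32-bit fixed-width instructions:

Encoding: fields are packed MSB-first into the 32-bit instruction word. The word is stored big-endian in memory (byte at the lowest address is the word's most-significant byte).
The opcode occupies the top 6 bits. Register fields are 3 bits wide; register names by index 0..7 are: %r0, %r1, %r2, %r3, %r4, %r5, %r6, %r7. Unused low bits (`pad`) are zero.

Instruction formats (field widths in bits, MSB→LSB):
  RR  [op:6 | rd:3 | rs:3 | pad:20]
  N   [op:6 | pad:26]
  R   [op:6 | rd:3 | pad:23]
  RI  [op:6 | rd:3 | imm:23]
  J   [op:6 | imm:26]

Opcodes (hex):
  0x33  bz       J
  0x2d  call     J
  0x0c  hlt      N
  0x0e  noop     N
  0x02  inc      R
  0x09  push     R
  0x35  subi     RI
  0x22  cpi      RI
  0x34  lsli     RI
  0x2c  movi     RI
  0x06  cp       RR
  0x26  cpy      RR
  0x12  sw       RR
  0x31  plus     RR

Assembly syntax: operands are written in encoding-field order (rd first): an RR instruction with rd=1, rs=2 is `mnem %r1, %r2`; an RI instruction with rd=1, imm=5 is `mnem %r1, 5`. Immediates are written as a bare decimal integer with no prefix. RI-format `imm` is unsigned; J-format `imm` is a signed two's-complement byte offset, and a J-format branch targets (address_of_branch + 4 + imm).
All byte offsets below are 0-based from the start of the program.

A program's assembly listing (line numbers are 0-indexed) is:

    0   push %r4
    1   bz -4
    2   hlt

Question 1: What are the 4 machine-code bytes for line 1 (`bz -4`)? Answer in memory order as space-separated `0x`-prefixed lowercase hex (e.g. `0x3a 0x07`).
0xcf 0xff 0xff 0xfc

L1: bz op=0x33:6|imm=-4:26 ⇒ 0xcffffffc ⇒ big cf ff ff fc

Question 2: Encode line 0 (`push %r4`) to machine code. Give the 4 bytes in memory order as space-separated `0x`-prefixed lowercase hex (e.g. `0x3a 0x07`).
line 0 (push): pack op=0x9:6|rd=4:3|pad=0:23 = 0x26000000; big→ 26 00 00 00

0x26 0x00 0x00 0x00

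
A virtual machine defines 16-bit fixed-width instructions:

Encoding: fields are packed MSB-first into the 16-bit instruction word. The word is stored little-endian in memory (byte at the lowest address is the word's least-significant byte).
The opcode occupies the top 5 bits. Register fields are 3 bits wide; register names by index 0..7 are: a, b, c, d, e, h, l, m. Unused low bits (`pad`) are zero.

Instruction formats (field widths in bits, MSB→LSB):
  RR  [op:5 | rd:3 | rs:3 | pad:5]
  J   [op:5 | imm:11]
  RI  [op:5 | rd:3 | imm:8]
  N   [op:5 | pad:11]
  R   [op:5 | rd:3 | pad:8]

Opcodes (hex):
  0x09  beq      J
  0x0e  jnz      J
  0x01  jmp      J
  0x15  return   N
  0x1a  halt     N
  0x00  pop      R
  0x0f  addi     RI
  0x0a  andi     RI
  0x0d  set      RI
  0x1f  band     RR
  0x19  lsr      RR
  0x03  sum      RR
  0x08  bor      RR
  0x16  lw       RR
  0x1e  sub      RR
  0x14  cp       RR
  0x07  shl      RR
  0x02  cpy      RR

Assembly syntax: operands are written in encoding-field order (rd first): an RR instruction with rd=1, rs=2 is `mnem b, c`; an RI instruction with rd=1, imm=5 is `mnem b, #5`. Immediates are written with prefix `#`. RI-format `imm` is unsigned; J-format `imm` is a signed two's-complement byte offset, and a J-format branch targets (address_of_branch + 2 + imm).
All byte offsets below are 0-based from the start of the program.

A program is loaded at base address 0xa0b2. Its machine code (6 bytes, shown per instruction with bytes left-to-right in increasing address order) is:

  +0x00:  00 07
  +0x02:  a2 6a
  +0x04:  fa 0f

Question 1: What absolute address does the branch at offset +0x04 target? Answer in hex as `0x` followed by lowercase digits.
[04] fa 0f → 0x0ffa
  op=0x0ffa>>11=0x1 ⇒ jmp (J)
  imm@[10:0]=0x7fa (s11→-6) ⇒ #-6
  target = base 0xa0b2 + off 0x04 + 2 + imm -6 = 0xa0b2

0xa0b2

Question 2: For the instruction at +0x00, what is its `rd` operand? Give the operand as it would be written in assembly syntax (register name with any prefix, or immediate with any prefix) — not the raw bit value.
m

+0x00: 00 07 ⇒ word 0x0700 (little)
  top 5b → 0x0 → pop [R]
  rd@[10:8]=0x7 ⇒ m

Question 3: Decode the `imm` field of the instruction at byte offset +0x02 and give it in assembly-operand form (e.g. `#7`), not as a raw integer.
[02] a2 6a → 0x6aa2
  op=0x6aa2>>11=0xd ⇒ set (RI)
  rd@[10:8]=0x2 ⇒ c
  imm@[7:0]=0xa2 ⇒ #162

#162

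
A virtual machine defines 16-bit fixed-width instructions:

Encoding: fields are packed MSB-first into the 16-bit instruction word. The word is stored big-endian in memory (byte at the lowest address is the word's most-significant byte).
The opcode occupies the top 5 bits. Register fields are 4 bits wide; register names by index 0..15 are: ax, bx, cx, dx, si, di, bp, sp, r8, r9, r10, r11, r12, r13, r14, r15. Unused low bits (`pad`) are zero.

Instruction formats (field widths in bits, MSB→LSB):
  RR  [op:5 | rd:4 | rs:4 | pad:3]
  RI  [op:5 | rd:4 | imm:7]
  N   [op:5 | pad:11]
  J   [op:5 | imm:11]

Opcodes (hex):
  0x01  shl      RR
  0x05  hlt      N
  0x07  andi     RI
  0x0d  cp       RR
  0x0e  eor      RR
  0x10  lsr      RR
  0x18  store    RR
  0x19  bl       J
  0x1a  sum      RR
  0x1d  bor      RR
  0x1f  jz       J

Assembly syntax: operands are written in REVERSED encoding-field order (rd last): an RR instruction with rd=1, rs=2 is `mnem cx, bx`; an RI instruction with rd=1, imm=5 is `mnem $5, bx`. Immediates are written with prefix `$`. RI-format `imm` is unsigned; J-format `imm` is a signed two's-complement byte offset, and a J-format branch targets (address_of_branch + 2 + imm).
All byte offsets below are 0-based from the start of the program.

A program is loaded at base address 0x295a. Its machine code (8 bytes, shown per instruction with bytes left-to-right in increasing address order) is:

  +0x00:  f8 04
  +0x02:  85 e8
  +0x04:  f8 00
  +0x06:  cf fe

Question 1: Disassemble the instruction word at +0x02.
lsr r13, r11

off 0x02: read 85 e8 as big → 0x85e8
  opcode bits[15:11]=0x10: lsr/RR
  rd: (w>>7)&0xf=0xb → r11
  rs: (w>>3)&0xf=0xd → r13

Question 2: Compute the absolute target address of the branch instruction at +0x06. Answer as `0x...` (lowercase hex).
0x2960

+0x06: cf fe ⇒ word 0xcffe (big)
  op=0xcffe>>11=0x19 ⇒ bl (J)
  [10:0] imm=2046 (s11→-2) = $-2
  target = base 0x295a + off 0x06 + 2 + imm -2 = 0x2960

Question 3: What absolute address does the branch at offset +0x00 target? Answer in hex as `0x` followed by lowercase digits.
0x2960

[00] f8 04 → 0xf804
  top 5b → 0x1f → jz [J]
  imm@[10:0]=0x4 ⇒ $4
  target = base 0x295a + off 0x00 + 2 + imm 4 = 0x2960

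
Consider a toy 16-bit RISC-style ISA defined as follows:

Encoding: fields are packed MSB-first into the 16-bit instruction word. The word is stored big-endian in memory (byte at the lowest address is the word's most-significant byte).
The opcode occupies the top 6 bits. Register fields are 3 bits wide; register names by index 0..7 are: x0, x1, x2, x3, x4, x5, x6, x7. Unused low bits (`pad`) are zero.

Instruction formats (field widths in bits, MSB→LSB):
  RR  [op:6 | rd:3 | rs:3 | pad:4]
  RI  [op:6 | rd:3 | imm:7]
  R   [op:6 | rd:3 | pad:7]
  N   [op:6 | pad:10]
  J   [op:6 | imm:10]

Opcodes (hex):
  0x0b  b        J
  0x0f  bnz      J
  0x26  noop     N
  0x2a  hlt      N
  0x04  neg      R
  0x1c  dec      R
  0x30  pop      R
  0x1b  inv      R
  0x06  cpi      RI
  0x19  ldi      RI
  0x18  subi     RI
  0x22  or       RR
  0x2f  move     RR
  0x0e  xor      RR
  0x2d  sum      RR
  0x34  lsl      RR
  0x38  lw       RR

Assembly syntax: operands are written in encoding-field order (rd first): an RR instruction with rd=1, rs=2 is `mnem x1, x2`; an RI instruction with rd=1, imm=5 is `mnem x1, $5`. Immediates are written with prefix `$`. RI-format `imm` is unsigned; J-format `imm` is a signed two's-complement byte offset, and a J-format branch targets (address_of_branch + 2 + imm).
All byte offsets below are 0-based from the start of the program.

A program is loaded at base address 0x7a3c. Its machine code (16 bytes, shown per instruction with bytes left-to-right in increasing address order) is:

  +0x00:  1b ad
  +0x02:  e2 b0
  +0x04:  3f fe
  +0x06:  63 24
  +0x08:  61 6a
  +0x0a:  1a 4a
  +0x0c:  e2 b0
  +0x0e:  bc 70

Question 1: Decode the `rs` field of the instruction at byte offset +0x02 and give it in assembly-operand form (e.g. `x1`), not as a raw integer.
[02] e2 b0 → 0xe2b0
  opcode bits[15:10]=0x38: lw/RR
  [9:7] rd=5 = x5
  [6:4] rs=3 = x3

x3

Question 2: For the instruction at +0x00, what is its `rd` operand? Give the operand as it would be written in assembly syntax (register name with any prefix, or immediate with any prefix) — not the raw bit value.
off 0x00: read 1b ad as big → 0x1bad
  top 6b → 0x6 → cpi [RI]
  rd: (w>>7)&0x7=0x7 → x7
  imm: (w>>0)&0x7f=0x2d → $45

x7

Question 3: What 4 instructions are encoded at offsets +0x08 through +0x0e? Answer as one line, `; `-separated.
subi x2, $106; cpi x4, $74; lw x5, x3; move x0, x7

[08] 61 6a → 0x616a
  op=0x616a>>10=0x18 ⇒ subi (RI)
  [9:7] rd=2 = x2
  [6:0] imm=106 = $106
[0a] 1a 4a → 0x1a4a
  op=0x1a4a>>10=0x6 ⇒ cpi (RI)
  [9:7] rd=4 = x4
  [6:0] imm=74 = $74
[0c] e2 b0 → 0xe2b0
  op=0xe2b0>>10=0x38 ⇒ lw (RR)
  [9:7] rd=5 = x5
  [6:4] rs=3 = x3
[0e] bc 70 → 0xbc70
  op=0xbc70>>10=0x2f ⇒ move (RR)
  [9:7] rd=0 = x0
  [6:4] rs=7 = x7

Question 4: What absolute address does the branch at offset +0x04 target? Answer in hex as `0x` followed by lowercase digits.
@+04  big-endian(3f fe) = 0x3ffe
  opcode bits[15:10]=0xf: bnz/J
  [9:0] imm=1022 (s10→-2) = $-2
  target = base 0x7a3c + off 0x04 + 2 + imm -2 = 0x7a40

0x7a40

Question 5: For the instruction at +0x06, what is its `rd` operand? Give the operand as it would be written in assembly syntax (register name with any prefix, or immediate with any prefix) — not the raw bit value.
off 0x06: read 63 24 as big → 0x6324
  op=0x6324>>10=0x18 ⇒ subi (RI)
  [9:7] rd=6 = x6
  [6:0] imm=36 = $36

x6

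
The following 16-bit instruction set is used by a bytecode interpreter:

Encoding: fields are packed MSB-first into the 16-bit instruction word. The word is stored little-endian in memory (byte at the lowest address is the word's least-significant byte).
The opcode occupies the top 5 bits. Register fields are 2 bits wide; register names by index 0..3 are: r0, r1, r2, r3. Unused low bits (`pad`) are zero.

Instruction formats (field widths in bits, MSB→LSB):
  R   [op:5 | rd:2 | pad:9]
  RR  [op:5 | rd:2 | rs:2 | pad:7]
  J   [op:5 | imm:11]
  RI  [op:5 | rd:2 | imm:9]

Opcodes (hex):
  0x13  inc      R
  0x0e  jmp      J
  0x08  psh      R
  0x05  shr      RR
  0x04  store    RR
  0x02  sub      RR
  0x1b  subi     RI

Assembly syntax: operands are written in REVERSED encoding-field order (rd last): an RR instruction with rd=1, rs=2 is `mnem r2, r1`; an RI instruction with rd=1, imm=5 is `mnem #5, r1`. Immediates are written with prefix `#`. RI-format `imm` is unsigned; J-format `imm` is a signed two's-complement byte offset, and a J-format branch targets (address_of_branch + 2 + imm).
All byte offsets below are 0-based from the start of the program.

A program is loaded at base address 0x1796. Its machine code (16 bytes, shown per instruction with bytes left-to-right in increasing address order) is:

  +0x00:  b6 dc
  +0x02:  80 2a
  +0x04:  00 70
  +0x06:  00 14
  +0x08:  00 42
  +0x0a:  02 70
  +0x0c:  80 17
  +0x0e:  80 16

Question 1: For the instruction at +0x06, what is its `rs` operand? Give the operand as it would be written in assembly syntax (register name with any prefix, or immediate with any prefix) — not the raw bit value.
[06] 00 14 → 0x1400
  opcode bits[15:11]=0x2: sub/RR
  rd@[10:9]=0x2 ⇒ r2
  rs@[8:7]=0x0 ⇒ r0

r0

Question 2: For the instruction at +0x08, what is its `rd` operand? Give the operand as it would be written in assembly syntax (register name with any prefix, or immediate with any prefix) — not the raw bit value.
r1

off 0x08: read 00 42 as little → 0x4200
  opcode bits[15:11]=0x8: psh/R
  rd@[10:9]=0x1 ⇒ r1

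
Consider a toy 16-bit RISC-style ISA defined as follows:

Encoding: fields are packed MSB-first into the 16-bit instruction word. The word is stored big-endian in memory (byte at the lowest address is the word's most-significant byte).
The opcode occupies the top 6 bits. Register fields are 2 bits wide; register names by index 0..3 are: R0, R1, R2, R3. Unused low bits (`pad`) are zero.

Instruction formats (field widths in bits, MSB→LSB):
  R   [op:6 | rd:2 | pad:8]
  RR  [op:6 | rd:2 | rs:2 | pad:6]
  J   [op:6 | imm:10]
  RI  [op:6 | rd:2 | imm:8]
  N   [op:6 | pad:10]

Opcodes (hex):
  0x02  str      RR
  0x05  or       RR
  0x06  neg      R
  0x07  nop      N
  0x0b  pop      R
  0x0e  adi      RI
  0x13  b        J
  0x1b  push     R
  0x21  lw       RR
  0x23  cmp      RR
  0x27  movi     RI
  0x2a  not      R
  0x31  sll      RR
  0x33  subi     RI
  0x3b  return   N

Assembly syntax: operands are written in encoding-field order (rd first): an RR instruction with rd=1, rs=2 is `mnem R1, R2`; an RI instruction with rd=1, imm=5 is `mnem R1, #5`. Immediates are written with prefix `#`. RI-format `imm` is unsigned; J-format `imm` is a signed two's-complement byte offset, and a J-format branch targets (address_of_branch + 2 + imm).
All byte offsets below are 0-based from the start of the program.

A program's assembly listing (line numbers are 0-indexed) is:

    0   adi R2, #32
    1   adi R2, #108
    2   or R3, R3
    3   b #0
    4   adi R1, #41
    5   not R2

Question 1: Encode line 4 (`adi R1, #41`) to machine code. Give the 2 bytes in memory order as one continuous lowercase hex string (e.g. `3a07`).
L4: adi op=0xe:6|rd=1:2|imm=41:8 ⇒ 0x3929 ⇒ big 39 29

3929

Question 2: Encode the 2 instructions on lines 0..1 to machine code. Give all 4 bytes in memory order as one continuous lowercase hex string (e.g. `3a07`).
3a203a6c

line 0 (adi): pack op=0xe:6|rd=2:2|imm=32:8 = 0x3a20; big→ 3a 20
line 1 (adi): pack op=0xe:6|rd=2:2|imm=108:8 = 0x3a6c; big→ 3a 6c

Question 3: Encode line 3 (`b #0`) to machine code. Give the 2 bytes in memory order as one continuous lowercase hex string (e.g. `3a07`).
3. b fields op=0x13:6|imm=0:10 → word 4c00h → 4c 00

4c00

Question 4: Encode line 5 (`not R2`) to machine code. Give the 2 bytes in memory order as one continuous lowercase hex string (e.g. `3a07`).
aa00

L5: not op=0x2a:6|rd=2:2|pad=0:8 ⇒ 0xaa00 ⇒ big aa 00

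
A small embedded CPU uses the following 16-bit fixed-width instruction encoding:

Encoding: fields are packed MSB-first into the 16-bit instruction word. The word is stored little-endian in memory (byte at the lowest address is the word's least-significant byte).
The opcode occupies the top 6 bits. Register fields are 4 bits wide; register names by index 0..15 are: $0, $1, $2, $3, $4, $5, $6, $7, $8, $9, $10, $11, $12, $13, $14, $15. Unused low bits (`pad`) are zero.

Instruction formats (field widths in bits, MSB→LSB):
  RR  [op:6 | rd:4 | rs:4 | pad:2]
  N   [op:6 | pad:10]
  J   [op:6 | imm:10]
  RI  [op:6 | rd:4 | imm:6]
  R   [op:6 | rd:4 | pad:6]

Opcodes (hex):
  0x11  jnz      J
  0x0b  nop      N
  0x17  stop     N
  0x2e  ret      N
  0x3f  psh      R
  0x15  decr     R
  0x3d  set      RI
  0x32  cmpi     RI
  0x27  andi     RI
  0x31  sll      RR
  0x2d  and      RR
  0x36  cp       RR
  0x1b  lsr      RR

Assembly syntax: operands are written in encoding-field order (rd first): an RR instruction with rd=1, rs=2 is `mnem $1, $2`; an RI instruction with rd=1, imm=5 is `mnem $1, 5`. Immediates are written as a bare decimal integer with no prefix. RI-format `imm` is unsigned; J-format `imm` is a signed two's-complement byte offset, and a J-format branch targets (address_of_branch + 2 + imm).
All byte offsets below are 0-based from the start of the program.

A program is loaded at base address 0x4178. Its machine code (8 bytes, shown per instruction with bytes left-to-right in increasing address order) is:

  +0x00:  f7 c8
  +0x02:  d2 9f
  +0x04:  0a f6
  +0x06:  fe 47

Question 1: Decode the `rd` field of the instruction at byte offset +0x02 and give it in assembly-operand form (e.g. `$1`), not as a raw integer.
$15

+0x02: d2 9f ⇒ word 0x9fd2 (little)
  op=0x9fd2>>10=0x27 ⇒ andi (RI)
  rd@[9:6]=0xf ⇒ $15
  imm@[5:0]=0x12 ⇒ 18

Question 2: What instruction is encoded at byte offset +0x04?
+0x04: 0a f6 ⇒ word 0xf60a (little)
  top 6b → 0x3d → set [RI]
  [9:6] rd=8 = $8
  [5:0] imm=10 = 10

set $8, 10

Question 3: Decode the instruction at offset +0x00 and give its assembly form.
+0x00: f7 c8 ⇒ word 0xc8f7 (little)
  opcode bits[15:10]=0x32: cmpi/RI
  rd: (w>>6)&0xf=0x3 → $3
  imm: (w>>0)&0x3f=0x37 → 55

cmpi $3, 55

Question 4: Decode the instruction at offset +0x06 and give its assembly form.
[06] fe 47 → 0x47fe
  opcode bits[15:10]=0x11: jnz/J
  [9:0] imm=1022 (s10→-2) = -2

jnz -2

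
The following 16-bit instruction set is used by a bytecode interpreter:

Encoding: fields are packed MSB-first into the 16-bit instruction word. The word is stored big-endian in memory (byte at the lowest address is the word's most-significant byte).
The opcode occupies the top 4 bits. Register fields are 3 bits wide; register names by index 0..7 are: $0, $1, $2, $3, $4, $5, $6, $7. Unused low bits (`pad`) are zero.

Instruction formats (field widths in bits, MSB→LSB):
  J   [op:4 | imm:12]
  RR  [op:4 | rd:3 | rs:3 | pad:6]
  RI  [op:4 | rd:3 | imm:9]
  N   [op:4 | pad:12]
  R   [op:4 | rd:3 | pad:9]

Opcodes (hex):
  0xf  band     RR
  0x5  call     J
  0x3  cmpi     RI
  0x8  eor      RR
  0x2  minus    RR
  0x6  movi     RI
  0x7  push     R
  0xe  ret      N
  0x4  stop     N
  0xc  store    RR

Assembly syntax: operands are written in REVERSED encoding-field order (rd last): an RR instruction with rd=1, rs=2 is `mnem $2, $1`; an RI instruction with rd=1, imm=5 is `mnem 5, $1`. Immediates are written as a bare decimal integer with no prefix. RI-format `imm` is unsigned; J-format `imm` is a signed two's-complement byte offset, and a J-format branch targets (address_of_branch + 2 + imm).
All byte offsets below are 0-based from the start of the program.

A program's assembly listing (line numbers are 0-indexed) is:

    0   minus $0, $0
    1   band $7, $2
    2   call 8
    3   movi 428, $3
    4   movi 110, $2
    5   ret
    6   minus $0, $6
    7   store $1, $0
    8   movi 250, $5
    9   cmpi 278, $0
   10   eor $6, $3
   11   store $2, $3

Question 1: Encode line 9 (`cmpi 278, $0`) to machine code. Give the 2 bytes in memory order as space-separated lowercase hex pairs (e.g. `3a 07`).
31 16

L9: cmpi op=0x3:4|rd=0:3|imm=278:9 ⇒ 0x3116 ⇒ big 31 16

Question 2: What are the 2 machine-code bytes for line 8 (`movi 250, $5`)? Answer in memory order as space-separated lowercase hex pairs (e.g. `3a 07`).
8. movi fields op=0x6:4|rd=5:3|imm=250:9 → word 6afah → 6a fa

6a fa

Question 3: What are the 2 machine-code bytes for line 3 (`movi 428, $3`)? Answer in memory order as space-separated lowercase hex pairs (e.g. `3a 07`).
67 ac

line 3 (movi): pack op=0x6:4|rd=3:3|imm=428:9 = 0x67ac; big→ 67 ac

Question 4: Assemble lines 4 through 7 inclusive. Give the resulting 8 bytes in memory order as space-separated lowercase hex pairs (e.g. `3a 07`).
64 6e e0 00 2c 00 c0 40

L4: movi op=0x6:4|rd=2:3|imm=110:9 ⇒ 0x646e ⇒ big 64 6e
L5: ret op=0xe:4|pad=0:12 ⇒ 0xe000 ⇒ big e0 00
L6: minus op=0x2:4|rd=6:3|rs=0:3|pad=0:6 ⇒ 0x2c00 ⇒ big 2c 00
L7: store op=0xc:4|rd=0:3|rs=1:3|pad=0:6 ⇒ 0xc040 ⇒ big c0 40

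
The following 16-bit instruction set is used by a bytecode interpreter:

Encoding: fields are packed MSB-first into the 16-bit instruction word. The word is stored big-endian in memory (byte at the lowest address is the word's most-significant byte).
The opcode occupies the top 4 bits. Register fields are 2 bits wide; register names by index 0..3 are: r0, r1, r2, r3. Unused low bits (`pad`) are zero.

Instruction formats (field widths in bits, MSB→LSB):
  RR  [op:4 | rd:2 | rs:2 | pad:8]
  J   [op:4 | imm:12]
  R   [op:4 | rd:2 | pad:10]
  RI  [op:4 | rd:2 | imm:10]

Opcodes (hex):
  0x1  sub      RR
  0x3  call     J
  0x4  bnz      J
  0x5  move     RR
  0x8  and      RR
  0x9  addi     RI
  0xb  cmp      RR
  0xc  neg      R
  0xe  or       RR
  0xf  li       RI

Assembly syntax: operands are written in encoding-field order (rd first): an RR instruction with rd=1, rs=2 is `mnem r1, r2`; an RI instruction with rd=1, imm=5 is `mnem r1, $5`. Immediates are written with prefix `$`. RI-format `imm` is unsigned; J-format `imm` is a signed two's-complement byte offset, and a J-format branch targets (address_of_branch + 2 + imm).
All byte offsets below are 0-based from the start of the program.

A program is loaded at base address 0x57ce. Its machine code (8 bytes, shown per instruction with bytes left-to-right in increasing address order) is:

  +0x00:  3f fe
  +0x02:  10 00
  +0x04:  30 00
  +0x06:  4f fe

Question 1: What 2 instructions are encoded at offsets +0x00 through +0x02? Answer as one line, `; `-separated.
call $-2; sub r0, r0

[00] 3f fe → 0x3ffe
  top 4b → 0x3 → call [J]
  imm@[11:0]=0xffe (s12→-2) ⇒ $-2
[02] 10 00 → 0x1000
  top 4b → 0x1 → sub [RR]
  rd@[11:10]=0x0 ⇒ r0
  rs@[9:8]=0x0 ⇒ r0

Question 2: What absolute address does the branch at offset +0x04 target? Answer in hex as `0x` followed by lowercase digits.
off 0x04: read 30 00 as big → 0x3000
  top 4b → 0x3 → call [J]
  imm@[11:0]=0x0 ⇒ $0
  target = base 0x57ce + off 0x04 + 2 + imm 0 = 0x57d4

0x57d4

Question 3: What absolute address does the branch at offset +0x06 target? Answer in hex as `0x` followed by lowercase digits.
@+06  big-endian(4f fe) = 0x4ffe
  top 4b → 0x4 → bnz [J]
  imm@[11:0]=0xffe (s12→-2) ⇒ $-2
  target = base 0x57ce + off 0x06 + 2 + imm -2 = 0x57d4

0x57d4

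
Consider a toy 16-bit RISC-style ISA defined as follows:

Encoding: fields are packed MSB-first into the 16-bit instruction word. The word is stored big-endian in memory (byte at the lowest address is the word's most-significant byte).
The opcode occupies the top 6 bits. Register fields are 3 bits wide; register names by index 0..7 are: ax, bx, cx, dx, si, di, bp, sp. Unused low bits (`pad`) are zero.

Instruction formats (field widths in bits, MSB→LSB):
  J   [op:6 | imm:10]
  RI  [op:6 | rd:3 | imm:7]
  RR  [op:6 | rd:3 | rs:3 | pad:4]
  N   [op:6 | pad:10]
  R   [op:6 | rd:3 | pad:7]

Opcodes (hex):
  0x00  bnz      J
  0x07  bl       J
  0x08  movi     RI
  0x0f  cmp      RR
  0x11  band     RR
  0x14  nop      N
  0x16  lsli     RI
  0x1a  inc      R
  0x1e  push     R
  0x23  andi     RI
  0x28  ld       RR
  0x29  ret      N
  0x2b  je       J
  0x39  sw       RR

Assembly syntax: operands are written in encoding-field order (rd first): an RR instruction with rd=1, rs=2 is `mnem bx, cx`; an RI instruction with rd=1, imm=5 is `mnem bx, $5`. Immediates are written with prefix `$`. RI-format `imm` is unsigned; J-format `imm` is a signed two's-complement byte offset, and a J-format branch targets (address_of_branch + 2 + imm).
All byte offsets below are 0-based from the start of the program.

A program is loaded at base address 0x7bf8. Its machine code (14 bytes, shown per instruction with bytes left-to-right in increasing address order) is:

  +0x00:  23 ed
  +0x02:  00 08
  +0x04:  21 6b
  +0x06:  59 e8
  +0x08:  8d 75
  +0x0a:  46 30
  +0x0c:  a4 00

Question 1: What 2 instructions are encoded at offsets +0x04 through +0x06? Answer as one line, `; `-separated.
off 0x04: read 21 6b as big → 0x216b
  top 6b → 0x8 → movi [RI]
  [9:7] rd=2 = cx
  [6:0] imm=107 = $107
off 0x06: read 59 e8 as big → 0x59e8
  top 6b → 0x16 → lsli [RI]
  [9:7] rd=3 = dx
  [6:0] imm=104 = $104

movi cx, $107; lsli dx, $104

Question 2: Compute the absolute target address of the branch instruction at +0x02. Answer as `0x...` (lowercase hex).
off 0x02: read 00 08 as big → 0x0008
  opcode bits[15:10]=0x0: bnz/J
  imm@[9:0]=0x8 ⇒ $8
  target = base 0x7bf8 + off 0x02 + 2 + imm 8 = 0x7c04

0x7c04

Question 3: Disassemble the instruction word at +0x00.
@+00  big-endian(23 ed) = 0x23ed
  op=0x23ed>>10=0x8 ⇒ movi (RI)
  [9:7] rd=7 = sp
  [6:0] imm=109 = $109

movi sp, $109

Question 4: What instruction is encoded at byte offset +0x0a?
@+0a  big-endian(46 30) = 0x4630
  op=0x4630>>10=0x11 ⇒ band (RR)
  [9:7] rd=4 = si
  [6:4] rs=3 = dx

band si, dx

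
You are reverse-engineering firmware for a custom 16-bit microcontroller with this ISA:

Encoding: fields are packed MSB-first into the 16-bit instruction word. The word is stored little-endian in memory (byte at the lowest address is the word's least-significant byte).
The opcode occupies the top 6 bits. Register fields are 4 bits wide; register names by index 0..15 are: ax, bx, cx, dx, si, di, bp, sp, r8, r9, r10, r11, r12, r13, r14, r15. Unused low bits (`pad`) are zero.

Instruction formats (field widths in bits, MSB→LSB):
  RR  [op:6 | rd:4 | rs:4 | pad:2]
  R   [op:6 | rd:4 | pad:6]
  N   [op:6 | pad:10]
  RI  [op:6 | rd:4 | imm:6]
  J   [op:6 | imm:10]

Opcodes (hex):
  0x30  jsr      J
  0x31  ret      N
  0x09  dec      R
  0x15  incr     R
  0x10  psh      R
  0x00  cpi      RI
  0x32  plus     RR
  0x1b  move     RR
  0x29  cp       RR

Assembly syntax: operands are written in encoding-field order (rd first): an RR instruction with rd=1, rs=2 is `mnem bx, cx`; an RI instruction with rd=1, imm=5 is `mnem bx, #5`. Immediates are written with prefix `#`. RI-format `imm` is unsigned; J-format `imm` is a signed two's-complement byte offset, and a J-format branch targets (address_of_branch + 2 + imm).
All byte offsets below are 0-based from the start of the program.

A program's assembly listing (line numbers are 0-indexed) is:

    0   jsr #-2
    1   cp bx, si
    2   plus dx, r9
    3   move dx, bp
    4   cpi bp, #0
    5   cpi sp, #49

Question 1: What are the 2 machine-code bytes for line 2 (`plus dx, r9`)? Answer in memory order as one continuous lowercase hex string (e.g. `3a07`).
e4c8

line 2 (plus): pack op=0x32:6|rd=3:4|rs=9:4|pad=0:2 = 0xc8e4; little→ e4 c8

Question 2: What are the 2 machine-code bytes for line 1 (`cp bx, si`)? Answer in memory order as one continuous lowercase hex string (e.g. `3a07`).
50a4

line 1 (cp): pack op=0x29:6|rd=1:4|rs=4:4|pad=0:2 = 0xa450; little→ 50 a4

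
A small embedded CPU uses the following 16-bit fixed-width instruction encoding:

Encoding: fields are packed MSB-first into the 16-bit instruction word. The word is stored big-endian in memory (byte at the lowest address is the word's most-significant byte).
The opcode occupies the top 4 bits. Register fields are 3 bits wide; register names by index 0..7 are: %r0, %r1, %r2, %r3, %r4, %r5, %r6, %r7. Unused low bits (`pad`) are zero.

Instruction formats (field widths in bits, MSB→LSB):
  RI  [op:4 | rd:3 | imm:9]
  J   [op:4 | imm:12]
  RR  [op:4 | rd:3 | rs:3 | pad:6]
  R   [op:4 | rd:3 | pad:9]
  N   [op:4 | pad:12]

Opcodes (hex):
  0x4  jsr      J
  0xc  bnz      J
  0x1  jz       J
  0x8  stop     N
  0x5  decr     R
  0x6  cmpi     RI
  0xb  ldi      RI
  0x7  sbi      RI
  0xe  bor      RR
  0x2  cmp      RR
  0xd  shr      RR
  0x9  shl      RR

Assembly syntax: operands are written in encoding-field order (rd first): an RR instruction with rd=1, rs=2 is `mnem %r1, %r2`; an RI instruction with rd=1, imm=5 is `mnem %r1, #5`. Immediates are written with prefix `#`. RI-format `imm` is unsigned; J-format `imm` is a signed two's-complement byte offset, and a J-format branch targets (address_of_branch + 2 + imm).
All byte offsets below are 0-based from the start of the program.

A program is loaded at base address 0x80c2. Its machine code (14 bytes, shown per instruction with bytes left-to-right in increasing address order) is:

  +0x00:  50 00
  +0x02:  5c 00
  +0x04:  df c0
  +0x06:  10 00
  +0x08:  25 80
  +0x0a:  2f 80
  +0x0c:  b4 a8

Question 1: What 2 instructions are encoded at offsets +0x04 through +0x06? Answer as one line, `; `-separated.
shr %r7, %r7; jz #0

+0x04: df c0 ⇒ word 0xdfc0 (big)
  op=0xdfc0>>12=0xd ⇒ shr (RR)
  rd: (w>>9)&0x7=0x7 → %r7
  rs: (w>>6)&0x7=0x7 → %r7
+0x06: 10 00 ⇒ word 0x1000 (big)
  op=0x1000>>12=0x1 ⇒ jz (J)
  imm: (w>>0)&0xfff=0x0 → #0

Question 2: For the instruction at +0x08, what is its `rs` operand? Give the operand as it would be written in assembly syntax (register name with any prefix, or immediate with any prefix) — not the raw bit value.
%r6

[08] 25 80 → 0x2580
  op=0x2580>>12=0x2 ⇒ cmp (RR)
  rd@[11:9]=0x2 ⇒ %r2
  rs@[8:6]=0x6 ⇒ %r6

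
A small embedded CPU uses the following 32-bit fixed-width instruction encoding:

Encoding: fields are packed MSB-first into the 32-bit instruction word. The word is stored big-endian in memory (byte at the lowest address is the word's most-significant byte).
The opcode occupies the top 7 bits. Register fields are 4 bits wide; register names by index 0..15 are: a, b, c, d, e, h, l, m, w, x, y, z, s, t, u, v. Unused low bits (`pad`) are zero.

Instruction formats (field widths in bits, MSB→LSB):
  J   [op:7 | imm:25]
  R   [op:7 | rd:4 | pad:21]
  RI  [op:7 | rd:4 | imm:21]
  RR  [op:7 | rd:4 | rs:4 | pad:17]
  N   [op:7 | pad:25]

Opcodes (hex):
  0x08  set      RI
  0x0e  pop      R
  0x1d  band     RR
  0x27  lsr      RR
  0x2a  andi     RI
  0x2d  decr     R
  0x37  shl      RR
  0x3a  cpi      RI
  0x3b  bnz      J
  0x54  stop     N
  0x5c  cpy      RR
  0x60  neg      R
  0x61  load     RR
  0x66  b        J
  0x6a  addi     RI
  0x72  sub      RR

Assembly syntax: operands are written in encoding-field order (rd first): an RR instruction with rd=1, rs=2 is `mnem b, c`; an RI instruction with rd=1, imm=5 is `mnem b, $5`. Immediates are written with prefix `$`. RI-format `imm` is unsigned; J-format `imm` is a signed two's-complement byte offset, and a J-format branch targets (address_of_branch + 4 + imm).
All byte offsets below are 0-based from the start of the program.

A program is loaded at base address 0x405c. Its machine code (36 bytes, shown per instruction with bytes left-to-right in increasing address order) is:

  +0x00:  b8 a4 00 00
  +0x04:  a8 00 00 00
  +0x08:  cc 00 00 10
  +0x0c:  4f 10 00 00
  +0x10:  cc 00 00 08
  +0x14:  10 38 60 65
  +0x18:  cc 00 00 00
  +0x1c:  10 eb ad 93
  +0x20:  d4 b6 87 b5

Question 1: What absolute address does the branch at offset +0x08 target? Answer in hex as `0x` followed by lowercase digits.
0x4078

[08] cc 00 00 10 → 0xcc000010
  op=0xcc000010>>25=0x66 ⇒ b (J)
  imm: (w>>0)&0x1ffffff=0x10 → $16
  target = base 0x405c + off 0x08 + 4 + imm 16 = 0x4078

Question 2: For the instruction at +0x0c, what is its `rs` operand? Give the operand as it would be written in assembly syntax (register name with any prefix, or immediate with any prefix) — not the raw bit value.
[0c] 4f 10 00 00 → 0x4f100000
  opcode bits[31:25]=0x27: lsr/RR
  rd@[24:21]=0x8 ⇒ w
  rs@[20:17]=0x8 ⇒ w

w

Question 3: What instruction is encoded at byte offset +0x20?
addi h, $1476533

+0x20: d4 b6 87 b5 ⇒ word 0xd4b687b5 (big)
  top 7b → 0x6a → addi [RI]
  rd@[24:21]=0x5 ⇒ h
  imm@[20:0]=0x1687b5 ⇒ $1476533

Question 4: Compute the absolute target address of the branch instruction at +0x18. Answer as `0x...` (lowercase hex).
[18] cc 00 00 00 → 0xcc000000
  opcode bits[31:25]=0x66: b/J
  imm@[24:0]=0x0 ⇒ $0
  target = base 0x405c + off 0x18 + 4 + imm 0 = 0x4078

0x4078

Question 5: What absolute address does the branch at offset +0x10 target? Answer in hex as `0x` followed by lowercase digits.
+0x10: cc 00 00 08 ⇒ word 0xcc000008 (big)
  top 7b → 0x66 → b [J]
  imm: (w>>0)&0x1ffffff=0x8 → $8
  target = base 0x405c + off 0x10 + 4 + imm 8 = 0x4078

0x4078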